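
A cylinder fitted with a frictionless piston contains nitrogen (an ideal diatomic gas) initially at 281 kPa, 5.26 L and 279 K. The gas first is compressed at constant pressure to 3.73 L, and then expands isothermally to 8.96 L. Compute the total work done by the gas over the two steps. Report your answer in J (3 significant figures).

W_total ≈ 489 J

Step 1 (isobaric): W = PΔV = (281 kPa)(3.73 − 5.26 L) = -429.9 J.
After step 1: P = 281 kPa, V = 3.73 L, T = 197.8 K.
Step 2 (isothermal): W = P₁V₁ ln(V₂/V₁) = (1048) ln(8.96/3.73) = 918.5 J.
W_total = -429.9 + 918.5 = 488.6 J.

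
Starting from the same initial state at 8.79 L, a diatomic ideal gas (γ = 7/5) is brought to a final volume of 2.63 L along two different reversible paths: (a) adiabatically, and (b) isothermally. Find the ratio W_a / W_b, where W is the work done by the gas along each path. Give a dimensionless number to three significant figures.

W_a / W_b ≈ 1.29

Path (a) adiabatic: W = P₁V₁(1 − (V₁/V₂)^(γ−1))/(γ−1) → W_a/(P₁V₁) = -1.551.
Path (b) isothermal: W = P₁V₁ ln(V₂/V₁) → W_b/(P₁V₁) = -1.207.
W_a / W_b = -1.551 / -1.207 = 1.285.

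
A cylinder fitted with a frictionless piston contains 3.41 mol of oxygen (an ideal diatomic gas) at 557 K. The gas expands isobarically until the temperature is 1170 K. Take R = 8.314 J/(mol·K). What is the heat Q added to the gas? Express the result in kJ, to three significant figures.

Isobaric: W = nRΔT = (3.41)(8.314)(613) = 17379 J.
ΔU = nCᵥΔT with Cᵥ = 5R/2: ΔU = (3.41)(20.79)(613) = 43448 J.
Q = ΔU + W = 43448 + 17379 = 60827 J.

Q ≈ 60.8 kJ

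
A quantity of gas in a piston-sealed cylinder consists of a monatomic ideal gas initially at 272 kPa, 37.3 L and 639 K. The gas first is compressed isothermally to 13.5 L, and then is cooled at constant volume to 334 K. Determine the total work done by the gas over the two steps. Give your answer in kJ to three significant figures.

W_total ≈ -10.3 kJ

Step 1 (isothermal): W = P₁V₁ ln(V₂/V₁) = (10146) ln(13.5/37.3) = -10311 J.
Step 2 (isochoric): W = 0 (constant volume).
W_total = -10311 + 0 = -10311 J.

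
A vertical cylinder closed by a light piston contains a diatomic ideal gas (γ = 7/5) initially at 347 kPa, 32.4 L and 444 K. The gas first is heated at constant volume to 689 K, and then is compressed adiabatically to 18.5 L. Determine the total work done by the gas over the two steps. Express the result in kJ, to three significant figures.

Step 1 (isochoric): W = 0 (constant volume).
After step 1: P = 538.5 kPa (V unchanged).
Step 2 (adiabatic): W = (P₁V₁ − P₂V₂)/(γ−1) = (17447 − 21830)/0.4 = -10959 J.
W_total = 0 − 10959 = -10959 J.

W_total ≈ -11.0 kJ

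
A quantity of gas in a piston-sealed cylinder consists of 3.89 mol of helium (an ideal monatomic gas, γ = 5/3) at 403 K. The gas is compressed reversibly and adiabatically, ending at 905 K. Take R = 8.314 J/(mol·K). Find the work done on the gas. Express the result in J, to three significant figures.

W ≈ 24400 J

Adiabatic ⇒ Q = 0, so W_by = −ΔU = nCᵥ(T₁ − T₂).
Cᵥ = 3R/2 = 12.47 J/(mol·K).
W = (3.89)(12.47)(403 − 905) = -24353 J.
Work on gas = −W_by = 24353 J.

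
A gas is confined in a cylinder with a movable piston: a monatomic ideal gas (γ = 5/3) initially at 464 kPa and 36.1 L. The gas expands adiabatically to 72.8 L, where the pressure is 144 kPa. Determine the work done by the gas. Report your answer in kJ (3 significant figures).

Adiabatic: W = (P₁V₁ − P₂V₂)/(γ − 1) with γ = 5/3.
P₁V₁ = 16750 J, P₂V₂ = 10483 J.
W = (16750 − 10483) / 0.6667 = 9401 J.

W ≈ 9.40 kJ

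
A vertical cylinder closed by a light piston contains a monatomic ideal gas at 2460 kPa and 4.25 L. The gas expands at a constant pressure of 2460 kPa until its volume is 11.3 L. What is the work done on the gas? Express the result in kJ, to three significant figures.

W ≈ -17.3 kJ

Isobaric: W = P ΔV.
W = (2460 kPa)(11.3 − 4.25 L) = (2460)(7.05) = 17343 J.
Work on gas = −W_by = -17343 J.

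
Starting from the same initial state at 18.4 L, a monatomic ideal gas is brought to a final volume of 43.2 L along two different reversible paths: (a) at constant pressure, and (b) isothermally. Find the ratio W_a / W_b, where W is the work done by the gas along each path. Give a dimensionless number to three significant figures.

Path (a) isobaric: W = P₁(V₂ − V₁) → W_a/(P₁V₁) = 1.348.
Path (b) isothermal: W = P₁V₁ ln(V₂/V₁) → W_b/(P₁V₁) = 0.8535.
W_a / W_b = 1.348 / 0.8535 = 1.579.

W_a / W_b ≈ 1.58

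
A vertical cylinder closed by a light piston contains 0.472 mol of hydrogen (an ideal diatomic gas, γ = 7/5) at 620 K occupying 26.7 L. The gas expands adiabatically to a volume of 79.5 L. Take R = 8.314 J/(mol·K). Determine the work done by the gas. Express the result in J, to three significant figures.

W ≈ 2150 J

Adiabatic: TV^(γ−1) = const with γ = 7/5.
T₂ = T₁ (V₁/V₂)^(γ−1) = 620 × (26.7/79.5)^0.4 = 620 × 0.6463 = 400.7 K.
W_by = nCᵥ(T₁ − T₂) = (0.472)(20.79)(620 − 400.7) = 2151 J.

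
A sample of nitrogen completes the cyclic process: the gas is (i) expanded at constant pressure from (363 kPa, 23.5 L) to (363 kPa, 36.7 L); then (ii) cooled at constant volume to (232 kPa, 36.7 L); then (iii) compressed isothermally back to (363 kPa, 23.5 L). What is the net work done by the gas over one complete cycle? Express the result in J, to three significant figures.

W_net ≈ 996 J

Leg (i): W = PΔV = (363)(36.7 − 23.5) = 4792 J.
Leg (ii): W = 0.
Leg (iii): W = PᵢVᵢ ln(V_f/Vᵢ) = (8514) ln(23.5/36.7) = -3796 J.
W_net = 4792 − 3796 = 996.1 J.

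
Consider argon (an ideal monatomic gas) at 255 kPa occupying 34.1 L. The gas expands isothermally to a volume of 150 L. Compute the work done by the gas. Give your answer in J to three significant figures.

W ≈ 12900 J

Isothermal: W = nRT ln(V₂/V₁) = P₁V₁ ln(V₂/V₁).
P₁V₁ = (255 kPa)(34.1 L) = 8696 J.
W = 8696 × ln(150/34.1) = 8696 × 1.481
W_by_gas = 12881 J.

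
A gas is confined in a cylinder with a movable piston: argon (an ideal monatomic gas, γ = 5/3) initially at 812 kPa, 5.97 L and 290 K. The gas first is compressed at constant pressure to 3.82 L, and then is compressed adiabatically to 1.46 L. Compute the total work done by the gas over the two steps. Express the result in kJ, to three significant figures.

Step 1 (isobaric): W = PΔV = (812 kPa)(3.82 − 5.97 L) = -1746 J.
After step 1: P = 812 kPa, V = 3.82 L, T = 185.6 K.
Step 2 (adiabatic): W = (P₁V₁ − P₂V₂)/(γ−1) = (3102 − 5890)/0.667 = -4182 J.
W_total = -1746 − 4182 = -5928 J.

W_total ≈ -5.93 kJ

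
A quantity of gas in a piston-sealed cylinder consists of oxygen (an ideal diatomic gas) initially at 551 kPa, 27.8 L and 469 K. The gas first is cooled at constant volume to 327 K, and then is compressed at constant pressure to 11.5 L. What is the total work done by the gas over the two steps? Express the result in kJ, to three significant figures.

W_total ≈ -6.26 kJ

Step 1 (isochoric): W = 0 (constant volume).
After step 1: P = 384.2 kPa (V unchanged).
Step 2 (isobaric): W = PΔV = (384.2 kPa)(11.5 − 27.8 L) = -6262 J.
W_total = 0 − 6262 = -6262 J.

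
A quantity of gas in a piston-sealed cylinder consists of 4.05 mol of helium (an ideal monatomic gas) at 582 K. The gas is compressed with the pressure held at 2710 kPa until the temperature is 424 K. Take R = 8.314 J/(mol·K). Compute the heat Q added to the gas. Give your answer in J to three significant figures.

Q ≈ -13300 J

Isobaric: W = nRΔT = (4.05)(8.314)(-158) = -5320 J.
ΔU = nCᵥΔT with Cᵥ = 3R/2: ΔU = (4.05)(12.47)(-158) = -7980 J.
Q = ΔU + W = -7980 − 5320 = -13300 J.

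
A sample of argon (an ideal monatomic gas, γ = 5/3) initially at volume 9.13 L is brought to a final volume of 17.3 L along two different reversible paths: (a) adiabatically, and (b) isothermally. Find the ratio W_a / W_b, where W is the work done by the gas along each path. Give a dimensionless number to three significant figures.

W_a / W_b ≈ 0.814

Path (a) adiabatic: W = P₁V₁(1 − (V₁/V₂)^(γ−1))/(γ−1) → W_a/(P₁V₁) = 0.5204.
Path (b) isothermal: W = P₁V₁ ln(V₂/V₁) → W_b/(P₁V₁) = 0.6391.
W_a / W_b = 0.5204 / 0.6391 = 0.8142.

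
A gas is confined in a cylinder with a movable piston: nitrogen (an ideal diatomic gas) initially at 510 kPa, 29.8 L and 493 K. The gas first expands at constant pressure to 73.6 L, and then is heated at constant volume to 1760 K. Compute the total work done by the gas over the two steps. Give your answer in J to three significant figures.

Step 1 (isobaric): W = PΔV = (510 kPa)(73.6 − 29.8 L) = 22338 J.
Step 2 (isochoric): W = 0 (constant volume).
W_total = 22338 + 0 = 22338 J.

W_total ≈ 22300 J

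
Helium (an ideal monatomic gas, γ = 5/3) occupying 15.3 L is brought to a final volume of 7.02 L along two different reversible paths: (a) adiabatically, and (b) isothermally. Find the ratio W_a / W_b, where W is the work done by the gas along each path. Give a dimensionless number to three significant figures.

W_a / W_b ≈ 1.31

Path (a) adiabatic: W = P₁V₁(1 − (V₁/V₂)^(γ−1))/(γ−1) → W_a/(P₁V₁) = -1.022.
Path (b) isothermal: W = P₁V₁ ln(V₂/V₁) → W_b/(P₁V₁) = -0.7791.
W_a / W_b = -1.022 / -0.7791 = 1.311.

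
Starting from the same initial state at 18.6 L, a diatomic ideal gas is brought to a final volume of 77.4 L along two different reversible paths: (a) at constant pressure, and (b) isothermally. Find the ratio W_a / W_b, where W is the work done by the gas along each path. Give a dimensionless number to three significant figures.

W_a / W_b ≈ 2.22

Path (a) isobaric: W = P₁(V₂ − V₁) → W_a/(P₁V₁) = 3.161.
Path (b) isothermal: W = P₁V₁ ln(V₂/V₁) → W_b/(P₁V₁) = 1.426.
W_a / W_b = 3.161 / 1.426 = 2.217.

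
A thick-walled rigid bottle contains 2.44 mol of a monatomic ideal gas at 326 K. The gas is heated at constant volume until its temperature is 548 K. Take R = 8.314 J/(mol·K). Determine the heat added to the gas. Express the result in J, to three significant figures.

Constant volume ⇒ W = 0, so Q = ΔU = nCᵥΔT with Cᵥ = 3R/2 = 12.47 J/(mol·K).
ΔU = (2.44)(12.47)(548 − 326) = 6755 J.

Q ≈ 6760 J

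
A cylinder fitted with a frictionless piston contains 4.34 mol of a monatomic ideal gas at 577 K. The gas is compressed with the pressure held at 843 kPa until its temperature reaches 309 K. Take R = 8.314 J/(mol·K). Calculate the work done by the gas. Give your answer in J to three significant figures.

Isobaric: W = P ΔV = nR ΔT.
W = (4.34)(8.314)(309 − 577) = -9670 J.

W ≈ -9670 J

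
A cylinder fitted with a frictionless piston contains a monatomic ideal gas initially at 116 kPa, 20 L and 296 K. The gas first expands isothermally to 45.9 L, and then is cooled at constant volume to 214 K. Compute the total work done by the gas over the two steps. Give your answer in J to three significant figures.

W_total ≈ 1930 J

Step 1 (isothermal): W = P₁V₁ ln(V₂/V₁) = (2320) ln(45.9/20) = 1927 J.
Step 2 (isochoric): W = 0 (constant volume).
W_total = 1927 + 0 = 1927 J.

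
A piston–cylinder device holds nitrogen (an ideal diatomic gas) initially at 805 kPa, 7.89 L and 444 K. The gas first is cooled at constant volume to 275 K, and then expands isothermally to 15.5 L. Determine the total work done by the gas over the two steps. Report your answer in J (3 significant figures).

Step 1 (isochoric): W = 0 (constant volume).
After step 1: P = 498.6 kPa (V unchanged).
Step 2 (isothermal): W = P₁V₁ ln(V₂/V₁) = (3934) ln(15.5/7.89) = 2656 J.
W_total = 0 + 2656 = 2656 J.

W_total ≈ 2660 J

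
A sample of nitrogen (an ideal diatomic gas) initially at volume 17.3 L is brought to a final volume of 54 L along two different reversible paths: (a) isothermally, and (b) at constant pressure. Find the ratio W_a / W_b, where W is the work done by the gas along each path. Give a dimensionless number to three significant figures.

W_a / W_b ≈ 0.537

Path (a) isothermal: W = P₁V₁ ln(V₂/V₁) → W_a/(P₁V₁) = 1.138.
Path (b) isobaric: W = P₁(V₂ − V₁) → W_b/(P₁V₁) = 2.121.
W_a / W_b = 1.138 / 2.121 = 0.5366.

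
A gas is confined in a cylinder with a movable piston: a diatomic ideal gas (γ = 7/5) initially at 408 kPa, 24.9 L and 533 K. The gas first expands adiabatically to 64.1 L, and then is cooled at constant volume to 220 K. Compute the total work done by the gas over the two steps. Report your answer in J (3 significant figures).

W_total ≈ 8000 J

Step 1 (adiabatic): W = (P₁V₁ − P₂V₂)/(γ−1) = (10159 − 6960)/0.4 = 7999 J.
Step 2 (isochoric): W = 0 (constant volume).
W_total = 7999 + 0 = 7999 J.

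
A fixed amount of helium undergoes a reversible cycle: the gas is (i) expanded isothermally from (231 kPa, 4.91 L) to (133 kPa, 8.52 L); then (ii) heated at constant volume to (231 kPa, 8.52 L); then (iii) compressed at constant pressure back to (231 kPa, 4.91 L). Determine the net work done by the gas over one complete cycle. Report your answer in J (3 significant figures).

W_net ≈ -209 J

Leg (i): W = PᵢVᵢ ln(V_f/Vᵢ) = (1134) ln(8.52/4.91) = 625.1 J.
Leg (ii): W = 0.
Leg (iii): W = PΔV = (231)(4.91 − 8.52) = -833.9 J.
W_net = 625.1 − 833.9 = -208.8 J.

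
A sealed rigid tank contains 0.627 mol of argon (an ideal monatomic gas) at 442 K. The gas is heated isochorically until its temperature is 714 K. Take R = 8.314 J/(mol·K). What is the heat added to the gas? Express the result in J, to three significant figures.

Constant volume ⇒ W = 0, so Q = ΔU = nCᵥΔT with Cᵥ = 3R/2 = 12.47 J/(mol·K).
ΔU = (0.627)(12.47)(714 − 442) = 2127 J.

Q ≈ 2130 J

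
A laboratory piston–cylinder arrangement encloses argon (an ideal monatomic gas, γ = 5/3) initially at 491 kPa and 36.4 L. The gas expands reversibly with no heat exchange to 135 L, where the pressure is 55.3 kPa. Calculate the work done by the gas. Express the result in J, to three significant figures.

Adiabatic: W = (P₁V₁ − P₂V₂)/(γ − 1) with γ = 5/3.
P₁V₁ = 17872 J, P₂V₂ = 7466 J.
W = (17872 − 7466) / 0.6667 = 15610 J.

W ≈ 15600 J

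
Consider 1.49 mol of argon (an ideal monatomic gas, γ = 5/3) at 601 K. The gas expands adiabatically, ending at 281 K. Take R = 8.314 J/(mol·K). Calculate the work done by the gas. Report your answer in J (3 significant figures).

Adiabatic ⇒ Q = 0, so W_by = −ΔU = nCᵥ(T₁ − T₂).
Cᵥ = 3R/2 = 12.47 J/(mol·K).
W = (1.49)(12.47)(601 − 281) = 5946 J.

W ≈ 5950 J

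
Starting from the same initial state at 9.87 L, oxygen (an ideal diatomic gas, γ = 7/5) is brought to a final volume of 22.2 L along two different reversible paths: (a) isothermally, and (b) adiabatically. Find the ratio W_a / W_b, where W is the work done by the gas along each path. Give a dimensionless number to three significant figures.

W_a / W_b ≈ 1.17

Path (a) isothermal: W = P₁V₁ ln(V₂/V₁) → W_a/(P₁V₁) = 0.8106.
Path (b) adiabatic: W = P₁V₁(1 − (V₁/V₂)^(γ−1))/(γ−1) → W_b/(P₁V₁) = 0.6923.
W_a / W_b = 0.8106 / 0.6923 = 1.171.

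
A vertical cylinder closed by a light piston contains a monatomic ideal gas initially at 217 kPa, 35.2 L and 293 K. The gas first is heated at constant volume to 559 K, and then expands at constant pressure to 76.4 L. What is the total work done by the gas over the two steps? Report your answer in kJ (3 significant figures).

Step 1 (isochoric): W = 0 (constant volume).
After step 1: P = 414 kPa (V unchanged).
Step 2 (isobaric): W = PΔV = (414 kPa)(76.4 − 35.2 L) = 17057 J.
W_total = 0 + 17057 = 17057 J.

W_total ≈ 17.1 kJ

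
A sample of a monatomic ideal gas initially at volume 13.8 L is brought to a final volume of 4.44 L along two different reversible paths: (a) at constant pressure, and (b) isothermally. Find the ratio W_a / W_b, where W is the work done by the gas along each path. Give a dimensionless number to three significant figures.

Path (a) isobaric: W = P₁(V₂ − V₁) → W_a/(P₁V₁) = -0.6783.
Path (b) isothermal: W = P₁V₁ ln(V₂/V₁) → W_b/(P₁V₁) = -1.134.
W_a / W_b = -0.6783 / -1.134 = 0.5981.

W_a / W_b ≈ 0.598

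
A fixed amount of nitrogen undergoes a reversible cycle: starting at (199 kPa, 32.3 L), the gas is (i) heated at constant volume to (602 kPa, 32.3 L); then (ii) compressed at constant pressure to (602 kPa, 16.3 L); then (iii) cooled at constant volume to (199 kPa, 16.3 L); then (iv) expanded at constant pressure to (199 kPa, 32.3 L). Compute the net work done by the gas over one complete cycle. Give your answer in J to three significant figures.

W_net ≈ -6450 J

Constant-volume legs do no work.
W(ii) = (602)(16.3 − 32.3) = -9632 J; W(iv) = (199)(32.3 − 16.3) = 3184 J.
W_net = -9632 + 3184 = -6448 J (the counter-clockwise enclosed area).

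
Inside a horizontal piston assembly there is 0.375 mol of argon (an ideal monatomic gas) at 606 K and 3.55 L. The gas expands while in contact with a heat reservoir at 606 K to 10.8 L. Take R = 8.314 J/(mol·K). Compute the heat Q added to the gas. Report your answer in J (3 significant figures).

Q ≈ 2100 J

Isothermal ⇒ ΔU = 0, so Q = W = nRT ln(V₂/V₁).
Q = (0.375)(8.314)(606) ln(10.8/3.55) = 1889 × 1.113 = 2102 J.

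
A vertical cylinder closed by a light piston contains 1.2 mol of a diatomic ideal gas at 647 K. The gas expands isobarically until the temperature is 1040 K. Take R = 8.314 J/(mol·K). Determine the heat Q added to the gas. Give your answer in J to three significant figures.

Q ≈ 13700 J

Isobaric: W = nRΔT = (1.2)(8.314)(393) = 3921 J.
ΔU = nCᵥΔT with Cᵥ = 5R/2: ΔU = (1.2)(20.79)(393) = 9802 J.
Q = ΔU + W = 9802 + 3921 = 13723 J.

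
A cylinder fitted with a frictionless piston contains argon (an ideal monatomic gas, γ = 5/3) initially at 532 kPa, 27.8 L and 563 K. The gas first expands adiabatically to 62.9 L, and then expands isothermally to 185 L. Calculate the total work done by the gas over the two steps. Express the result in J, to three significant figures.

Step 1 (adiabatic): W = (P₁V₁ − P₂V₂)/(γ−1) = (14790 − 8581)/0.667 = 9312 J.
After step 1: P = 136.4 kPa, V = 62.9 L, T = 326.7 K.
Step 2 (isothermal): W = P₁V₁ ln(V₂/V₁) = (8581) ln(185/62.9) = 9258 J.
W_total = 9312 + 9258 = 18570 J.

W_total ≈ 18600 J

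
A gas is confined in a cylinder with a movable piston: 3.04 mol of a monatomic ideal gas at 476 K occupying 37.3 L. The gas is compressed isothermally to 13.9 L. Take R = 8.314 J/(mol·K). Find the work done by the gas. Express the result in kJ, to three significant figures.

Isothermal: W = nRT ln(V₂/V₁).
W = (3.04)(8.314)(476) × ln(13.9/37.3)
  = 12031 × -0.9871
W_by_gas = -11876 J.

W ≈ -11.9 kJ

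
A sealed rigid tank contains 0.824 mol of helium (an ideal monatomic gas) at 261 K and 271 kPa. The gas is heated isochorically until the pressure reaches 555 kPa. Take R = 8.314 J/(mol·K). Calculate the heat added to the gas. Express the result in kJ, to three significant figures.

Q ≈ 2.81 kJ

Constant volume ⇒ W = 0, so Q = ΔU = nCᵥΔT with Cᵥ = 3R/2 = 12.47 J/(mol·K).
At constant V, T₂/T₁ = P₂/P₁ ⇒ ΔT = T₁(P₂/P₁ − 1) = 261·(555/271 − 1) = 273.5 K.
ΔU = (0.824)(12.47)(273.5) = 2811 J.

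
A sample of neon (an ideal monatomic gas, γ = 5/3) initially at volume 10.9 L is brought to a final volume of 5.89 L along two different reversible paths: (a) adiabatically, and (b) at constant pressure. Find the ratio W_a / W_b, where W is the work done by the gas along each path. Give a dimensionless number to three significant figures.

Path (a) adiabatic: W = P₁V₁(1 − (V₁/V₂)^(γ−1))/(γ−1) → W_a/(P₁V₁) = -0.761.
Path (b) isobaric: W = P₁(V₂ − V₁) → W_b/(P₁V₁) = -0.4596.
W_a / W_b = -0.761 / -0.4596 = 1.656.

W_a / W_b ≈ 1.66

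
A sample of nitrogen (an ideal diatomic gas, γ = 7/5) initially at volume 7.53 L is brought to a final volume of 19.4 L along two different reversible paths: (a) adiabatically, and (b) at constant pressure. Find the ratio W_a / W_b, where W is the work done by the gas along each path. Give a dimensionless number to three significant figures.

W_a / W_b ≈ 0.500

Path (a) adiabatic: W = P₁V₁(1 − (V₁/V₂)^(γ−1))/(γ−1) → W_a/(P₁V₁) = 0.7879.
Path (b) isobaric: W = P₁(V₂ − V₁) → W_b/(P₁V₁) = 1.576.
W_a / W_b = 0.7879 / 1.576 = 0.4998.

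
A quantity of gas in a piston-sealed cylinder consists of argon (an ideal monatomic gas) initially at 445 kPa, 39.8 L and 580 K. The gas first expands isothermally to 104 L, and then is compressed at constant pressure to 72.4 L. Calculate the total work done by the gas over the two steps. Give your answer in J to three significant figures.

Step 1 (isothermal): W = P₁V₁ ln(V₂/V₁) = (17711) ln(104/39.8) = 17012 J.
After step 1: P = 170.3 kPa, V = 104 L, T = 580 K.
Step 2 (isobaric): W = PΔV = (170.3 kPa)(72.4 − 104 L) = -5381 J.
W_total = 17012 − 5381 = 11630 J.

W_total ≈ 11600 J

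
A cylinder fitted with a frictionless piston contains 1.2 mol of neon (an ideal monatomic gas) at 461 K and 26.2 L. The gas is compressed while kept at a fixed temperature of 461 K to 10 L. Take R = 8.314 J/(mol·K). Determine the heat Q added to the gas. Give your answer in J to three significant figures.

Isothermal ⇒ ΔU = 0, so Q = W = nRT ln(V₂/V₁).
Q = (1.2)(8.314)(461) ln(10/26.2) = 4599 × -0.9632 = -4430 J.

Q ≈ -4430 J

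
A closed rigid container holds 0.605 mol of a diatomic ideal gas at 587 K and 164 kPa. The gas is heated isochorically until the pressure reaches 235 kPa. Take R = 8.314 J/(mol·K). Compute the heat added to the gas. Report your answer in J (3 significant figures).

Constant volume ⇒ W = 0, so Q = ΔU = nCᵥΔT with Cᵥ = 5R/2 = 20.79 J/(mol·K).
At constant V, T₂/T₁ = P₂/P₁ ⇒ ΔT = T₁(P₂/P₁ − 1) = 587·(235/164 − 1) = 254.1 K.
ΔU = (0.605)(20.79)(254.1) = 3196 J.

Q ≈ 3200 J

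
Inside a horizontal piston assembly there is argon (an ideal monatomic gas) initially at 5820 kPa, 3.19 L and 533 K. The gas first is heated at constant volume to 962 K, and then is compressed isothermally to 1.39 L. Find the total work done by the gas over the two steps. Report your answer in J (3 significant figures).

Step 1 (isochoric): W = 0 (constant volume).
After step 1: P = 10504 kPa (V unchanged).
Step 2 (isothermal): W = P₁V₁ ln(V₂/V₁) = (33509) ln(1.39/3.19) = -27837 J.
W_total = 0 − 27837 = -27837 J.

W_total ≈ -27800 J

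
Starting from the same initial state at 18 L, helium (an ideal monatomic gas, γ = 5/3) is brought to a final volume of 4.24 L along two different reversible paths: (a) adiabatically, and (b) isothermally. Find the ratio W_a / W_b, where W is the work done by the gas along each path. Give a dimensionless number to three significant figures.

Path (a) adiabatic: W = P₁V₁(1 − (V₁/V₂)^(γ−1))/(γ−1) → W_a/(P₁V₁) = -2.433.
Path (b) isothermal: W = P₁V₁ ln(V₂/V₁) → W_b/(P₁V₁) = -1.446.
W_a / W_b = -2.433 / -1.446 = 1.683.

W_a / W_b ≈ 1.68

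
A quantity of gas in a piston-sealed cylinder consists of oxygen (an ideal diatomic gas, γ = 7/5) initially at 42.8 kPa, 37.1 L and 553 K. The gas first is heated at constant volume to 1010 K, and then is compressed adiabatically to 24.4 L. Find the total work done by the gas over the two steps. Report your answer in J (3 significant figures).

W_total ≈ -1320 J

Step 1 (isochoric): W = 0 (constant volume).
After step 1: P = 78.17 kPa (V unchanged).
Step 2 (adiabatic): W = (P₁V₁ − P₂V₂)/(γ−1) = (2900 − 3429)/0.4 = -1323 J.
W_total = 0 − 1323 = -1323 J.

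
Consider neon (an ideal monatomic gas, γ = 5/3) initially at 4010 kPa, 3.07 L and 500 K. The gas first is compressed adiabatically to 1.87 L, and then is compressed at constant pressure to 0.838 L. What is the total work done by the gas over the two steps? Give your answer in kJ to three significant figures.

W_total ≈ -16.7 kJ

Step 1 (adiabatic): W = (P₁V₁ − P₂V₂)/(γ−1) = (12311 − 17132)/0.667 = -7232 J.
After step 1: P = 9162 kPa, V = 1.87 L, T = 695.8 K.
Step 2 (isobaric): W = PΔV = (9162 kPa)(0.838 − 1.87 L) = -9455 J.
W_total = -7232 − 9455 = -16687 J.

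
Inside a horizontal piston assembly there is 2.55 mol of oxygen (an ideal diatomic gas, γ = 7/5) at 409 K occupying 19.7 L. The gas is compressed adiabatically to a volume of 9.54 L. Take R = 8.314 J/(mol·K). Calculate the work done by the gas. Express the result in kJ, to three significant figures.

Adiabatic: TV^(γ−1) = const with γ = 7/5.
T₂ = T₁ (V₁/V₂)^(γ−1) = 409 × (19.7/9.54)^0.4 = 409 × 1.336 = 546.6 K.
W_by = nCᵥ(T₁ − T₂) = (2.55)(20.79)(409 − 546.6) = -7294 J.

W ≈ -7.29 kJ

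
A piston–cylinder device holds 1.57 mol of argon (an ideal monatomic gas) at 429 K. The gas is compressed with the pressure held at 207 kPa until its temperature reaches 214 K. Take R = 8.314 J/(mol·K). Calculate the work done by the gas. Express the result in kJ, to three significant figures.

W ≈ -2.81 kJ

Isobaric: W = P ΔV = nR ΔT.
W = (1.57)(8.314)(214 − 429) = -2806 J.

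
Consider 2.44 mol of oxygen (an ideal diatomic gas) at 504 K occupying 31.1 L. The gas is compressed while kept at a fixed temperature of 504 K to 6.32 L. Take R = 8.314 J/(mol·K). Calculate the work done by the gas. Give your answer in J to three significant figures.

Isothermal: W = nRT ln(V₂/V₁).
W = (2.44)(8.314)(504) × ln(6.32/31.1)
  = 10224 × -1.593
W_by_gas = -16292 J.

W ≈ -16300 J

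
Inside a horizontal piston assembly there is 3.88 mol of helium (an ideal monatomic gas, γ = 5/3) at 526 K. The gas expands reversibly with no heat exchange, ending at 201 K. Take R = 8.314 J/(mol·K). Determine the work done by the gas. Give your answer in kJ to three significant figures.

Adiabatic ⇒ Q = 0, so W_by = −ΔU = nCᵥ(T₁ − T₂).
Cᵥ = 3R/2 = 12.47 J/(mol·K).
W = (3.88)(12.47)(526 − 201) = 15726 J.

W ≈ 15.7 kJ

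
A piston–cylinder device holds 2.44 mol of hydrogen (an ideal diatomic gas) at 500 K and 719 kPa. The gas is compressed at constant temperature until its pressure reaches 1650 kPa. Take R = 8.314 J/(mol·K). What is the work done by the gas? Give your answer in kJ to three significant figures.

Isothermal process: W = nRT ln(V₂/V₁) = nRT ln(P₁/P₂).
W = (2.44)(8.314)(500) × ln(719/1650)
  = 10143 × ln(0.4358) = 10143 × -0.8307
W_by_gas = -8426 J.

W ≈ -8.43 kJ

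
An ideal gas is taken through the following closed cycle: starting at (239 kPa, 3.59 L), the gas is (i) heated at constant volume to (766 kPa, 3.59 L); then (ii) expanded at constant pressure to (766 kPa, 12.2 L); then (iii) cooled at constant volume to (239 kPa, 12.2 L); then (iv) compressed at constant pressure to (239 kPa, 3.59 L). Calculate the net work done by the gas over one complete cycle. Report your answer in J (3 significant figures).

W_net ≈ 4540 J

Constant-volume legs do no work.
W(ii) = (766)(12.2 − 3.59) = 6595 J; W(iv) = (239)(3.59 − 12.2) = -2058 J.
W_net = 6595 − 2058 = 4537 J (the clockwise enclosed area).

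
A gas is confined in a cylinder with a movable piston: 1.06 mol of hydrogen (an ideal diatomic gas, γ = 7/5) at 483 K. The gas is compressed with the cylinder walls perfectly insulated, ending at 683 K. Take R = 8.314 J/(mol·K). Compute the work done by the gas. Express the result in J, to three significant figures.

W ≈ -4410 J

Adiabatic ⇒ Q = 0, so W_by = −ΔU = nCᵥ(T₁ − T₂).
Cᵥ = 5R/2 = 20.79 J/(mol·K).
W = (1.06)(20.79)(483 − 683) = -4406 J.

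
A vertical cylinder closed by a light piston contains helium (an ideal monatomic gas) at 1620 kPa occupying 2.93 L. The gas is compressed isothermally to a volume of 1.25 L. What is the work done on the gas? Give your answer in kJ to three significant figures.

Isothermal: W = nRT ln(V₂/V₁) = P₁V₁ ln(V₂/V₁).
P₁V₁ = (1620 kPa)(2.93 L) = 4747 J.
W = 4747 × ln(1.25/2.93) = 4747 × -0.8519
W_by_gas = -4043 J; work on gas = −W_by = 4043 J.

W ≈ 4.04 kJ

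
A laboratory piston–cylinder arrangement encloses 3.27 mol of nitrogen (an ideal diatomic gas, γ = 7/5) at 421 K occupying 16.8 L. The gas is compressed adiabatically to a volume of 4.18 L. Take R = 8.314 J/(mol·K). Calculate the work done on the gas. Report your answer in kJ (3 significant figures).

Adiabatic: TV^(γ−1) = const with γ = 7/5.
T₂ = T₁ (V₁/V₂)^(γ−1) = 421 × (16.8/4.18)^0.4 = 421 × 1.744 = 734.4 K.
W_by = nCᵥ(T₁ − T₂) = (3.27)(20.79)(421 − 734.4) = -21301 J.
Work on gas = −W_by = 21301 J.

W ≈ 21.3 kJ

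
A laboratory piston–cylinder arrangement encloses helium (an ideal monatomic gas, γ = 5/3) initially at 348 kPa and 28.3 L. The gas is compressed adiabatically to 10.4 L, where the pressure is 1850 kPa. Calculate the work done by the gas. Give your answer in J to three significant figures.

Adiabatic: W = (P₁V₁ − P₂V₂)/(γ − 1) with γ = 5/3.
P₁V₁ = 9848 J, P₂V₂ = 19240 J.
W = (9848 − 19240) / 0.6667 = -14087 J.

W ≈ -14100 J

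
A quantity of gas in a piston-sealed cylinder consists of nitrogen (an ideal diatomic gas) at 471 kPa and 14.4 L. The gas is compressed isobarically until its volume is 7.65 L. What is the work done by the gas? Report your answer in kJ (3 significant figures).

W ≈ -3.18 kJ

Isobaric: W = P ΔV.
W = (471 kPa)(7.65 − 14.4 L) = (471)(-6.75) = -3179 J.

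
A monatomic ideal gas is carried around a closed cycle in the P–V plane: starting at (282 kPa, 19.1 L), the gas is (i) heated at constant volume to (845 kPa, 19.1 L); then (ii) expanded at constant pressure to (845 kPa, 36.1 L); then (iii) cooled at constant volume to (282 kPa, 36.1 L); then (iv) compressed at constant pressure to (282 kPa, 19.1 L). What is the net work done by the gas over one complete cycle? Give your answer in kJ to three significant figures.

W_net ≈ 9.57 kJ

Constant-volume legs do no work.
W(ii) = (845)(36.1 − 19.1) = 14365 J; W(iv) = (282)(19.1 − 36.1) = -4794 J.
W_net = 14365 − 4794 = 9571 J (the clockwise enclosed area).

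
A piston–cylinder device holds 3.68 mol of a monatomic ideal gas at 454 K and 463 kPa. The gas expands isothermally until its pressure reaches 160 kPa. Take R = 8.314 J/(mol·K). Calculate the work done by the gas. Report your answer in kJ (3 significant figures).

Isothermal process: W = nRT ln(V₂/V₁) = nRT ln(P₁/P₂).
W = (3.68)(8.314)(454) × ln(463/160)
  = 13890 × ln(2.894) = 13890 × 1.063
W_by_gas = 14759 J.

W ≈ 14.8 kJ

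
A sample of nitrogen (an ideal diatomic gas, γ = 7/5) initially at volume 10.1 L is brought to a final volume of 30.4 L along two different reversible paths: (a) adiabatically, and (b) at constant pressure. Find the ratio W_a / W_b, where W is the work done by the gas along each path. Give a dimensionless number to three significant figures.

W_a / W_b ≈ 0.443

Path (a) adiabatic: W = P₁V₁(1 − (V₁/V₂)^(γ−1))/(γ−1) → W_a/(P₁V₁) = 0.8911.
Path (b) isobaric: W = P₁(V₂ − V₁) → W_b/(P₁V₁) = 2.01.
W_a / W_b = 0.8911 / 2.01 = 0.4434.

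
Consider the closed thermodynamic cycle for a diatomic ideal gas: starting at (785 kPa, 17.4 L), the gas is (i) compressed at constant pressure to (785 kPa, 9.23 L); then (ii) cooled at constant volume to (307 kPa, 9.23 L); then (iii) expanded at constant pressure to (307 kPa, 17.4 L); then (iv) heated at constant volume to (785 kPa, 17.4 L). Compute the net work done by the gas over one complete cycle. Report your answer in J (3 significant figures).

Constant-volume legs do no work.
W(i) = (785)(9.23 − 17.4) = -6413 J; W(iii) = (307)(17.4 − 9.23) = 2508 J.
W_net = -6413 + 2508 = -3905 J (the counter-clockwise enclosed area).

W_net ≈ -3910 J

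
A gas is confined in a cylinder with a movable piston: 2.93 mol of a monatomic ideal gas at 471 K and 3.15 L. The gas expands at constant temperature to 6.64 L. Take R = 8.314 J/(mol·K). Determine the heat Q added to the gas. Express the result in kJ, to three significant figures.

Q ≈ 8.56 kJ

Isothermal ⇒ ΔU = 0, so Q = W = nRT ln(V₂/V₁).
Q = (2.93)(8.314)(471) ln(6.64/3.15) = 11474 × 0.7457 = 8556 J.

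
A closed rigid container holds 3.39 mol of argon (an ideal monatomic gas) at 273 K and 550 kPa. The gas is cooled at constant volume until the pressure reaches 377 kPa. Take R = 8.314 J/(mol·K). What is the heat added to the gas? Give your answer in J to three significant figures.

Constant volume ⇒ W = 0, so Q = ΔU = nCᵥΔT with Cᵥ = 3R/2 = 12.47 J/(mol·K).
At constant V, T₂/T₁ = P₂/P₁ ⇒ ΔT = T₁(P₂/P₁ − 1) = 273·(377/550 − 1) = -85.87 K.
ΔU = (3.39)(12.47)(-85.87) = -3630 J.

Q ≈ -3630 J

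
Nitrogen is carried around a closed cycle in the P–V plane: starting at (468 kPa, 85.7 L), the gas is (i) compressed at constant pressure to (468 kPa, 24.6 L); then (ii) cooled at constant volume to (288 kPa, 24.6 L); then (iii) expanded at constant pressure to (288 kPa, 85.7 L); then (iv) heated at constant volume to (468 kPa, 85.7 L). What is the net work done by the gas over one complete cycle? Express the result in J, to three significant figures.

Constant-volume legs do no work.
W(i) = (468)(24.6 − 85.7) = -28595 J; W(iii) = (288)(85.7 − 24.6) = 17597 J.
W_net = -28595 + 17597 = -10998 J (the counter-clockwise enclosed area).

W_net ≈ -11000 J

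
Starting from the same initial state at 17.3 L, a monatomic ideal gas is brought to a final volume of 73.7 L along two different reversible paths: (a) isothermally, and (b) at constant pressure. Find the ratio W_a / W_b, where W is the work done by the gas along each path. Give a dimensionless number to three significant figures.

Path (a) isothermal: W = P₁V₁ ln(V₂/V₁) → W_a/(P₁V₁) = 1.449.
Path (b) isobaric: W = P₁(V₂ − V₁) → W_b/(P₁V₁) = 3.26.
W_a / W_b = 1.449 / 3.26 = 0.4446.

W_a / W_b ≈ 0.445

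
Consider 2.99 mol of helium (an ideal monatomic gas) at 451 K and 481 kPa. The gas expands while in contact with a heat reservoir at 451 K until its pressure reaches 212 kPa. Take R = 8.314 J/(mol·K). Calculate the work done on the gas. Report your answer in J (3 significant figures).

Isothermal process: W = nRT ln(V₂/V₁) = nRT ln(P₁/P₂).
W = (2.99)(8.314)(451) × ln(481/212)
  = 11211 × ln(2.269) = 11211 × 0.8193
W_by_gas = 9185 J; work on gas = −W_by = -9185 J.

W ≈ -9190 J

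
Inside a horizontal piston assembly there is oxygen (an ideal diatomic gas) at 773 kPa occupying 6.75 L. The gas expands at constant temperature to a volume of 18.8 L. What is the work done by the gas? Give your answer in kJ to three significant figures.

W ≈ 5.34 kJ

Isothermal: W = nRT ln(V₂/V₁) = P₁V₁ ln(V₂/V₁).
P₁V₁ = (773 kPa)(6.75 L) = 5218 J.
W = 5218 × ln(18.8/6.75) = 5218 × 1.024
W_by_gas = 5345 J.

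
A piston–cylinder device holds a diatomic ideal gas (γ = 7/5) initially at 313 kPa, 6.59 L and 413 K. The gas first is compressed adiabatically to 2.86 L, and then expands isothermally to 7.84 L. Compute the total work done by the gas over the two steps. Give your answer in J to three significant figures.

W_total ≈ 860 J

Step 1 (adiabatic): W = (P₁V₁ − P₂V₂)/(γ−1) = (2063 − 2880)/0.4 = -2044 J.
After step 1: P = 1007 kPa, V = 2.86 L, T = 576.7 K.
Step 2 (isothermal): W = P₁V₁ ln(V₂/V₁) = (2880) ln(7.84/2.86) = 2905 J.
W_total = -2044 + 2905 = 860.5 J.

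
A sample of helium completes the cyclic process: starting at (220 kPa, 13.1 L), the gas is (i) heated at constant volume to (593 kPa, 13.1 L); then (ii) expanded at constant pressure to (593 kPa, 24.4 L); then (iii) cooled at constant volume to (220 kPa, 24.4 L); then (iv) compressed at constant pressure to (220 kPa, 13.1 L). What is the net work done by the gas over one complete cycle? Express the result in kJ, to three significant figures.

W_net ≈ 4.21 kJ

Constant-volume legs do no work.
W(ii) = (593)(24.4 − 13.1) = 6701 J; W(iv) = (220)(13.1 − 24.4) = -2486 J.
W_net = 6701 − 2486 = 4215 J (the clockwise enclosed area).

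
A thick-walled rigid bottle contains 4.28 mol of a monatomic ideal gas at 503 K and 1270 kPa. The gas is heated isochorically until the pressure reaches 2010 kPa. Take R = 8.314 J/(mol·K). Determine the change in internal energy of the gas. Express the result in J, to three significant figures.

Constant volume ⇒ W = 0, so Q = ΔU = nCᵥΔT with Cᵥ = 3R/2 = 12.47 J/(mol·K).
At constant V, T₂/T₁ = P₂/P₁ ⇒ ΔT = T₁(P₂/P₁ − 1) = 503·(2010/1270 − 1) = 293.1 K.
ΔU = (4.28)(12.47)(293.1) = 15644 J.

ΔU ≈ 15600 J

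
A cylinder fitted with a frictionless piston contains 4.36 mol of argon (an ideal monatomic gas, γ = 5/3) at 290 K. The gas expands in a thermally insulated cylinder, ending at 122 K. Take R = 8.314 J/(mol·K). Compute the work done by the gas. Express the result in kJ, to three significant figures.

Adiabatic ⇒ Q = 0, so W_by = −ΔU = nCᵥ(T₁ − T₂).
Cᵥ = 3R/2 = 12.47 J/(mol·K).
W = (4.36)(12.47)(290 − 122) = 9135 J.

W ≈ 9.13 kJ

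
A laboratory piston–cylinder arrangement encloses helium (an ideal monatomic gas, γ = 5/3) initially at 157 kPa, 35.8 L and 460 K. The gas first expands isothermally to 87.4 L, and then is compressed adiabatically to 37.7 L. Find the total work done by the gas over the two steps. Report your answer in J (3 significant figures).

Step 1 (isothermal): W = P₁V₁ ln(V₂/V₁) = (5621) ln(87.4/35.8) = 5017 J.
After step 1: P = 64.31 kPa, V = 87.4 L, T = 460 K.
Step 2 (adiabatic): W = (P₁V₁ − P₂V₂)/(γ−1) = (5621 − 9845)/0.667 = -6337 J.
W_total = 5017 − 6337 = -1320 J.

W_total ≈ -1320 J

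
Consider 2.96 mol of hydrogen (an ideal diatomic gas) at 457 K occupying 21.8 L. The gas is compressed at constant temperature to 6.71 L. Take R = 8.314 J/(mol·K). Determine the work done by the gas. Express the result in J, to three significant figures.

W ≈ -13300 J

Isothermal: W = nRT ln(V₂/V₁).
W = (2.96)(8.314)(457) × ln(6.71/21.8)
  = 11247 × -1.178
W_by_gas = -13252 J.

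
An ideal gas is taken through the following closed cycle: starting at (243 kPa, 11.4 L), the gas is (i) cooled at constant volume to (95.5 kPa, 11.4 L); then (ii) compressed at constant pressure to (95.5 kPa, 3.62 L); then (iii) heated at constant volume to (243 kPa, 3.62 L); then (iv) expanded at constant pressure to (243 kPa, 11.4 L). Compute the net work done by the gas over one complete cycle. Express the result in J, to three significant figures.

Constant-volume legs do no work.
W(ii) = (95.5)(3.62 − 11.4) = -743 J; W(iv) = (243)(11.4 − 3.62) = 1891 J.
W_net = -743 + 1891 = 1148 J (the clockwise enclosed area).

W_net ≈ 1150 J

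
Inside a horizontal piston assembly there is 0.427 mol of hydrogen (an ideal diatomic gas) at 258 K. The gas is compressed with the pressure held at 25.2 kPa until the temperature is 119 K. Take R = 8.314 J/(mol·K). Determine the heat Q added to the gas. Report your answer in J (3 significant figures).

Q ≈ -1730 J

Isobaric: W = nRΔT = (0.427)(8.314)(-139) = -493.5 J.
ΔU = nCᵥΔT with Cᵥ = 5R/2: ΔU = (0.427)(20.79)(-139) = -1234 J.
Q = ΔU + W = -1234 − 493.5 = -1727 J.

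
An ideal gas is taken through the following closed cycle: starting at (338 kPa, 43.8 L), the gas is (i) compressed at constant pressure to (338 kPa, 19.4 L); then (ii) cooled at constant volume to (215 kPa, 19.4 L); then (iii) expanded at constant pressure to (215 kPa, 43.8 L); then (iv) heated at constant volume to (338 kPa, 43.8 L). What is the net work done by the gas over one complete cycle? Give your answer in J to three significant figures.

W_net ≈ -3000 J

Constant-volume legs do no work.
W(i) = (338)(19.4 − 43.8) = -8247 J; W(iii) = (215)(43.8 − 19.4) = 5246 J.
W_net = -8247 + 5246 = -3001 J (the counter-clockwise enclosed area).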